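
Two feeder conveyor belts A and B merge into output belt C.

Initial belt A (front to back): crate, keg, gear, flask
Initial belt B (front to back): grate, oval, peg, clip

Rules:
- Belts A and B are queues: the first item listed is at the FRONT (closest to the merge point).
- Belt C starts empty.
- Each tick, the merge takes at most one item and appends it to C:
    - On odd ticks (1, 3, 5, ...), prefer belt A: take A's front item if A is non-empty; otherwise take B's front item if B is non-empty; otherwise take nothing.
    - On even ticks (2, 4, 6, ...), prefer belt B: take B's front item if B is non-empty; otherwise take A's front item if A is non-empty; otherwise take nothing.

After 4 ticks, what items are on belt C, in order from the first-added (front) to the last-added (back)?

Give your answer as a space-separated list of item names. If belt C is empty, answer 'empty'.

Answer: crate grate keg oval

Derivation:
Tick 1: prefer A, take crate from A; A=[keg,gear,flask] B=[grate,oval,peg,clip] C=[crate]
Tick 2: prefer B, take grate from B; A=[keg,gear,flask] B=[oval,peg,clip] C=[crate,grate]
Tick 3: prefer A, take keg from A; A=[gear,flask] B=[oval,peg,clip] C=[crate,grate,keg]
Tick 4: prefer B, take oval from B; A=[gear,flask] B=[peg,clip] C=[crate,grate,keg,oval]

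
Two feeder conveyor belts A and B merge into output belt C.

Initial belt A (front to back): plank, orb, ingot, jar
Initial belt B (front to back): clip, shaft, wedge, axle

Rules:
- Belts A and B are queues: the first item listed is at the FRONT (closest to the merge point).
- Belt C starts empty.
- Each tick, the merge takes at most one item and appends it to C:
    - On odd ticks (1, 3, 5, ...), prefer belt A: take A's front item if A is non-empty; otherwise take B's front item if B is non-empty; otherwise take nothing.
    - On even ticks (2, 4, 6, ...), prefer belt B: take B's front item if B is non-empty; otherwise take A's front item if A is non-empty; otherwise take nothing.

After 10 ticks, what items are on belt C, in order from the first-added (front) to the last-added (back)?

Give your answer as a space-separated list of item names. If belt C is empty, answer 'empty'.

Answer: plank clip orb shaft ingot wedge jar axle

Derivation:
Tick 1: prefer A, take plank from A; A=[orb,ingot,jar] B=[clip,shaft,wedge,axle] C=[plank]
Tick 2: prefer B, take clip from B; A=[orb,ingot,jar] B=[shaft,wedge,axle] C=[plank,clip]
Tick 3: prefer A, take orb from A; A=[ingot,jar] B=[shaft,wedge,axle] C=[plank,clip,orb]
Tick 4: prefer B, take shaft from B; A=[ingot,jar] B=[wedge,axle] C=[plank,clip,orb,shaft]
Tick 5: prefer A, take ingot from A; A=[jar] B=[wedge,axle] C=[plank,clip,orb,shaft,ingot]
Tick 6: prefer B, take wedge from B; A=[jar] B=[axle] C=[plank,clip,orb,shaft,ingot,wedge]
Tick 7: prefer A, take jar from A; A=[-] B=[axle] C=[plank,clip,orb,shaft,ingot,wedge,jar]
Tick 8: prefer B, take axle from B; A=[-] B=[-] C=[plank,clip,orb,shaft,ingot,wedge,jar,axle]
Tick 9: prefer A, both empty, nothing taken; A=[-] B=[-] C=[plank,clip,orb,shaft,ingot,wedge,jar,axle]
Tick 10: prefer B, both empty, nothing taken; A=[-] B=[-] C=[plank,clip,orb,shaft,ingot,wedge,jar,axle]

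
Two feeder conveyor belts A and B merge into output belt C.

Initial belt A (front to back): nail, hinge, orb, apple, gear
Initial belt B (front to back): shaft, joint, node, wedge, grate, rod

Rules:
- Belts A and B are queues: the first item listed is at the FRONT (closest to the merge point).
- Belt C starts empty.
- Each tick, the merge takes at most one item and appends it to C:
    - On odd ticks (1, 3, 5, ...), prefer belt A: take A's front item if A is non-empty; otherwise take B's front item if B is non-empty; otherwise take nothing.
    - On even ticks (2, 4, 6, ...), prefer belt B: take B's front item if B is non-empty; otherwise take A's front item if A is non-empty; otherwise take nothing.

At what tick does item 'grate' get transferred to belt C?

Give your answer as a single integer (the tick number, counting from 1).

Tick 1: prefer A, take nail from A; A=[hinge,orb,apple,gear] B=[shaft,joint,node,wedge,grate,rod] C=[nail]
Tick 2: prefer B, take shaft from B; A=[hinge,orb,apple,gear] B=[joint,node,wedge,grate,rod] C=[nail,shaft]
Tick 3: prefer A, take hinge from A; A=[orb,apple,gear] B=[joint,node,wedge,grate,rod] C=[nail,shaft,hinge]
Tick 4: prefer B, take joint from B; A=[orb,apple,gear] B=[node,wedge,grate,rod] C=[nail,shaft,hinge,joint]
Tick 5: prefer A, take orb from A; A=[apple,gear] B=[node,wedge,grate,rod] C=[nail,shaft,hinge,joint,orb]
Tick 6: prefer B, take node from B; A=[apple,gear] B=[wedge,grate,rod] C=[nail,shaft,hinge,joint,orb,node]
Tick 7: prefer A, take apple from A; A=[gear] B=[wedge,grate,rod] C=[nail,shaft,hinge,joint,orb,node,apple]
Tick 8: prefer B, take wedge from B; A=[gear] B=[grate,rod] C=[nail,shaft,hinge,joint,orb,node,apple,wedge]
Tick 9: prefer A, take gear from A; A=[-] B=[grate,rod] C=[nail,shaft,hinge,joint,orb,node,apple,wedge,gear]
Tick 10: prefer B, take grate from B; A=[-] B=[rod] C=[nail,shaft,hinge,joint,orb,node,apple,wedge,gear,grate]

Answer: 10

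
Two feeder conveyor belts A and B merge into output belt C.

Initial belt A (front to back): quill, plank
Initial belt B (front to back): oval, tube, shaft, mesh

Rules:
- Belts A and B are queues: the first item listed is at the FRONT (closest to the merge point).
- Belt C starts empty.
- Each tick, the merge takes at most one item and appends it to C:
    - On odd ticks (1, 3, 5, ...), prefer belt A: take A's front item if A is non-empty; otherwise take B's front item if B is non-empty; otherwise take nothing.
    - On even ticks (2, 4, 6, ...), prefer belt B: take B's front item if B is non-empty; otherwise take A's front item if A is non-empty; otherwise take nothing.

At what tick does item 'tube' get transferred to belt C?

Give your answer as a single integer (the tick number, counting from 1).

Tick 1: prefer A, take quill from A; A=[plank] B=[oval,tube,shaft,mesh] C=[quill]
Tick 2: prefer B, take oval from B; A=[plank] B=[tube,shaft,mesh] C=[quill,oval]
Tick 3: prefer A, take plank from A; A=[-] B=[tube,shaft,mesh] C=[quill,oval,plank]
Tick 4: prefer B, take tube from B; A=[-] B=[shaft,mesh] C=[quill,oval,plank,tube]

Answer: 4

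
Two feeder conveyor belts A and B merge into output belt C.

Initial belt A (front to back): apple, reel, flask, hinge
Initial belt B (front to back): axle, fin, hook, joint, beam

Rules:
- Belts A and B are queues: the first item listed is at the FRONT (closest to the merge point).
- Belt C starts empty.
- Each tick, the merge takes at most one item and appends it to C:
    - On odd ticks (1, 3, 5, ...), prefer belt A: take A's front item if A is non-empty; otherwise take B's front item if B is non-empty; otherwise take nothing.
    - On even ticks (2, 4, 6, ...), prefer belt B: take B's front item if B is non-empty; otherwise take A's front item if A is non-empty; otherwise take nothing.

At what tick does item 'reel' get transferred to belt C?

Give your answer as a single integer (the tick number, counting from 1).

Tick 1: prefer A, take apple from A; A=[reel,flask,hinge] B=[axle,fin,hook,joint,beam] C=[apple]
Tick 2: prefer B, take axle from B; A=[reel,flask,hinge] B=[fin,hook,joint,beam] C=[apple,axle]
Tick 3: prefer A, take reel from A; A=[flask,hinge] B=[fin,hook,joint,beam] C=[apple,axle,reel]

Answer: 3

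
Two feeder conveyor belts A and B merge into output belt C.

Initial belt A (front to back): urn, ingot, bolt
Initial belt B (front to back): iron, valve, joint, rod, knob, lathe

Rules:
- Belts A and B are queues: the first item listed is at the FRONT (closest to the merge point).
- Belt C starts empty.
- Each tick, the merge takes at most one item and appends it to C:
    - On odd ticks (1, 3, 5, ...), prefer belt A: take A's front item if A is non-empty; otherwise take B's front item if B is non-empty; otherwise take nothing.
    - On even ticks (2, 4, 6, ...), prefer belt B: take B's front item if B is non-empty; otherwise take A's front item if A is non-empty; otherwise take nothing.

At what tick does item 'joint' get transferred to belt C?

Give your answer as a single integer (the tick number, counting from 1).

Answer: 6

Derivation:
Tick 1: prefer A, take urn from A; A=[ingot,bolt] B=[iron,valve,joint,rod,knob,lathe] C=[urn]
Tick 2: prefer B, take iron from B; A=[ingot,bolt] B=[valve,joint,rod,knob,lathe] C=[urn,iron]
Tick 3: prefer A, take ingot from A; A=[bolt] B=[valve,joint,rod,knob,lathe] C=[urn,iron,ingot]
Tick 4: prefer B, take valve from B; A=[bolt] B=[joint,rod,knob,lathe] C=[urn,iron,ingot,valve]
Tick 5: prefer A, take bolt from A; A=[-] B=[joint,rod,knob,lathe] C=[urn,iron,ingot,valve,bolt]
Tick 6: prefer B, take joint from B; A=[-] B=[rod,knob,lathe] C=[urn,iron,ingot,valve,bolt,joint]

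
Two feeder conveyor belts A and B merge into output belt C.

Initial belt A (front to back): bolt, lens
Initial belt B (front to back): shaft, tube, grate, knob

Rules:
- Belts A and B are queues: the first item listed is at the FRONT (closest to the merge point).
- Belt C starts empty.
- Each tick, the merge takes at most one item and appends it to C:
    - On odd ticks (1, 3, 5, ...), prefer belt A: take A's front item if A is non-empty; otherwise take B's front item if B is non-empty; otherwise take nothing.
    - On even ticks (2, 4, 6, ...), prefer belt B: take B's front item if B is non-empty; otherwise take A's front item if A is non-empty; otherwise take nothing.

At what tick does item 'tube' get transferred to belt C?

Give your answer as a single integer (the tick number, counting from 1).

Answer: 4

Derivation:
Tick 1: prefer A, take bolt from A; A=[lens] B=[shaft,tube,grate,knob] C=[bolt]
Tick 2: prefer B, take shaft from B; A=[lens] B=[tube,grate,knob] C=[bolt,shaft]
Tick 3: prefer A, take lens from A; A=[-] B=[tube,grate,knob] C=[bolt,shaft,lens]
Tick 4: prefer B, take tube from B; A=[-] B=[grate,knob] C=[bolt,shaft,lens,tube]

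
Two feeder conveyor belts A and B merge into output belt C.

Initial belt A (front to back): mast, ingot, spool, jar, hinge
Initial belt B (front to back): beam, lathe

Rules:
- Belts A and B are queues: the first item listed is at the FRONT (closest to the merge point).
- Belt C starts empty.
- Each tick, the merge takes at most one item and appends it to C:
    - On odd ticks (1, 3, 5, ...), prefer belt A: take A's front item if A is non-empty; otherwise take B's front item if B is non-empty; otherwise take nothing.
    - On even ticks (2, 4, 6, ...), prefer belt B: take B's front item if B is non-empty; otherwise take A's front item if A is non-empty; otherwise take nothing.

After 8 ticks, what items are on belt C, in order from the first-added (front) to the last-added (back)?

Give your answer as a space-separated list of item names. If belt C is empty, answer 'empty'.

Answer: mast beam ingot lathe spool jar hinge

Derivation:
Tick 1: prefer A, take mast from A; A=[ingot,spool,jar,hinge] B=[beam,lathe] C=[mast]
Tick 2: prefer B, take beam from B; A=[ingot,spool,jar,hinge] B=[lathe] C=[mast,beam]
Tick 3: prefer A, take ingot from A; A=[spool,jar,hinge] B=[lathe] C=[mast,beam,ingot]
Tick 4: prefer B, take lathe from B; A=[spool,jar,hinge] B=[-] C=[mast,beam,ingot,lathe]
Tick 5: prefer A, take spool from A; A=[jar,hinge] B=[-] C=[mast,beam,ingot,lathe,spool]
Tick 6: prefer B, take jar from A; A=[hinge] B=[-] C=[mast,beam,ingot,lathe,spool,jar]
Tick 7: prefer A, take hinge from A; A=[-] B=[-] C=[mast,beam,ingot,lathe,spool,jar,hinge]
Tick 8: prefer B, both empty, nothing taken; A=[-] B=[-] C=[mast,beam,ingot,lathe,spool,jar,hinge]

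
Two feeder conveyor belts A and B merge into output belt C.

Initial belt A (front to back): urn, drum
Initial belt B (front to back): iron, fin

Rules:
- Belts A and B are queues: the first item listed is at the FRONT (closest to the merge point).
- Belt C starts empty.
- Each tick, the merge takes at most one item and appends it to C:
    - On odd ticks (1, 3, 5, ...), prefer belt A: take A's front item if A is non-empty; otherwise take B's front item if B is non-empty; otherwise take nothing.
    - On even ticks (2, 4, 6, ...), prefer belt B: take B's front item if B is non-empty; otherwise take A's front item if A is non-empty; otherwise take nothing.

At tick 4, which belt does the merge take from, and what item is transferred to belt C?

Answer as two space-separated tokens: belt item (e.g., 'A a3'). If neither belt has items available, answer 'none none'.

Tick 1: prefer A, take urn from A; A=[drum] B=[iron,fin] C=[urn]
Tick 2: prefer B, take iron from B; A=[drum] B=[fin] C=[urn,iron]
Tick 3: prefer A, take drum from A; A=[-] B=[fin] C=[urn,iron,drum]
Tick 4: prefer B, take fin from B; A=[-] B=[-] C=[urn,iron,drum,fin]

Answer: B fin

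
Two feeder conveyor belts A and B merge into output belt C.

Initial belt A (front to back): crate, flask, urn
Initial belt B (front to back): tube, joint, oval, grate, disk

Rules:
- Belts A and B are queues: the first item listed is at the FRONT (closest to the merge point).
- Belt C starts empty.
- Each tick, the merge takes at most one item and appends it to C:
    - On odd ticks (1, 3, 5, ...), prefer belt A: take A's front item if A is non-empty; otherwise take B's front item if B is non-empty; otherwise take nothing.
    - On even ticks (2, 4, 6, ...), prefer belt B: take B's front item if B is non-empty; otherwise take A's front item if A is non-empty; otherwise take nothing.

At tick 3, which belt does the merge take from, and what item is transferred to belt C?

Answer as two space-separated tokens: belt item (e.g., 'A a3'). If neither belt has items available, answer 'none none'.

Tick 1: prefer A, take crate from A; A=[flask,urn] B=[tube,joint,oval,grate,disk] C=[crate]
Tick 2: prefer B, take tube from B; A=[flask,urn] B=[joint,oval,grate,disk] C=[crate,tube]
Tick 3: prefer A, take flask from A; A=[urn] B=[joint,oval,grate,disk] C=[crate,tube,flask]

Answer: A flask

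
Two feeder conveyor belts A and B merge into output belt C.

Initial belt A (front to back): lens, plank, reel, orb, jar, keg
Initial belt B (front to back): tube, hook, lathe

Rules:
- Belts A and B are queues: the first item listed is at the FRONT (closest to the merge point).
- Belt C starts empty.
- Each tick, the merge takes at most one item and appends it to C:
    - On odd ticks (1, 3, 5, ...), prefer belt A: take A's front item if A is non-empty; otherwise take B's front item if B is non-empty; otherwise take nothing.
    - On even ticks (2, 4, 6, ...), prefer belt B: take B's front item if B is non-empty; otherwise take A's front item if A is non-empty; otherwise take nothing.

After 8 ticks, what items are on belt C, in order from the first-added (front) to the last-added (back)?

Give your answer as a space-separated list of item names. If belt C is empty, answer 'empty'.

Tick 1: prefer A, take lens from A; A=[plank,reel,orb,jar,keg] B=[tube,hook,lathe] C=[lens]
Tick 2: prefer B, take tube from B; A=[plank,reel,orb,jar,keg] B=[hook,lathe] C=[lens,tube]
Tick 3: prefer A, take plank from A; A=[reel,orb,jar,keg] B=[hook,lathe] C=[lens,tube,plank]
Tick 4: prefer B, take hook from B; A=[reel,orb,jar,keg] B=[lathe] C=[lens,tube,plank,hook]
Tick 5: prefer A, take reel from A; A=[orb,jar,keg] B=[lathe] C=[lens,tube,plank,hook,reel]
Tick 6: prefer B, take lathe from B; A=[orb,jar,keg] B=[-] C=[lens,tube,plank,hook,reel,lathe]
Tick 7: prefer A, take orb from A; A=[jar,keg] B=[-] C=[lens,tube,plank,hook,reel,lathe,orb]
Tick 8: prefer B, take jar from A; A=[keg] B=[-] C=[lens,tube,plank,hook,reel,lathe,orb,jar]

Answer: lens tube plank hook reel lathe orb jar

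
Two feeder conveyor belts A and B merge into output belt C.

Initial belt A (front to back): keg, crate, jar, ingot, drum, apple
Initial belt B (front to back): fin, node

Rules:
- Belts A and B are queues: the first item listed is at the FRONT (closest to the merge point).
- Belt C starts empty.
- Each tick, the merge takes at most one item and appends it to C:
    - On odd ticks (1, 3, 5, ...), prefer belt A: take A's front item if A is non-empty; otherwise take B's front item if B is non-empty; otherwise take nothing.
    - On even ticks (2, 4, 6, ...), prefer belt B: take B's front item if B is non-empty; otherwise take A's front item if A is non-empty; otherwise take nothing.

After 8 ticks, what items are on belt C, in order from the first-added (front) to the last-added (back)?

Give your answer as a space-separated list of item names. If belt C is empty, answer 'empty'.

Answer: keg fin crate node jar ingot drum apple

Derivation:
Tick 1: prefer A, take keg from A; A=[crate,jar,ingot,drum,apple] B=[fin,node] C=[keg]
Tick 2: prefer B, take fin from B; A=[crate,jar,ingot,drum,apple] B=[node] C=[keg,fin]
Tick 3: prefer A, take crate from A; A=[jar,ingot,drum,apple] B=[node] C=[keg,fin,crate]
Tick 4: prefer B, take node from B; A=[jar,ingot,drum,apple] B=[-] C=[keg,fin,crate,node]
Tick 5: prefer A, take jar from A; A=[ingot,drum,apple] B=[-] C=[keg,fin,crate,node,jar]
Tick 6: prefer B, take ingot from A; A=[drum,apple] B=[-] C=[keg,fin,crate,node,jar,ingot]
Tick 7: prefer A, take drum from A; A=[apple] B=[-] C=[keg,fin,crate,node,jar,ingot,drum]
Tick 8: prefer B, take apple from A; A=[-] B=[-] C=[keg,fin,crate,node,jar,ingot,drum,apple]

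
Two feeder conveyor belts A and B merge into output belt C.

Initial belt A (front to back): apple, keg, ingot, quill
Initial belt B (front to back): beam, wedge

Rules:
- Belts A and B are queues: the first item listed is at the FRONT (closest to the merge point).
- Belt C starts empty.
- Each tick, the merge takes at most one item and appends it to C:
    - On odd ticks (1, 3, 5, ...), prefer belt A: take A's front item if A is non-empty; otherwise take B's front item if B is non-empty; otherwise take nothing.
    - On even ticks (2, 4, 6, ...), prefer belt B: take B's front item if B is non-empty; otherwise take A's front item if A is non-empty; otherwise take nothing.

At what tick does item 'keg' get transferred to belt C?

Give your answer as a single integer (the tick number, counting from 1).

Answer: 3

Derivation:
Tick 1: prefer A, take apple from A; A=[keg,ingot,quill] B=[beam,wedge] C=[apple]
Tick 2: prefer B, take beam from B; A=[keg,ingot,quill] B=[wedge] C=[apple,beam]
Tick 3: prefer A, take keg from A; A=[ingot,quill] B=[wedge] C=[apple,beam,keg]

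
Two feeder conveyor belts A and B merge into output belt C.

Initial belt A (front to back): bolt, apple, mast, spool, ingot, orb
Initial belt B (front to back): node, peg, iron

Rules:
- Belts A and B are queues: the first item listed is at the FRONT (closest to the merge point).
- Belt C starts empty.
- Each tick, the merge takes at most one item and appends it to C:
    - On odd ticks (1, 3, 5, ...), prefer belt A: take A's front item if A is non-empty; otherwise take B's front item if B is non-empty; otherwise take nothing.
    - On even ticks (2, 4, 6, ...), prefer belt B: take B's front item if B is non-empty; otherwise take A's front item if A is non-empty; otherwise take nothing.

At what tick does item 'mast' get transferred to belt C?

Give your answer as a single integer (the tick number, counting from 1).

Tick 1: prefer A, take bolt from A; A=[apple,mast,spool,ingot,orb] B=[node,peg,iron] C=[bolt]
Tick 2: prefer B, take node from B; A=[apple,mast,spool,ingot,orb] B=[peg,iron] C=[bolt,node]
Tick 3: prefer A, take apple from A; A=[mast,spool,ingot,orb] B=[peg,iron] C=[bolt,node,apple]
Tick 4: prefer B, take peg from B; A=[mast,spool,ingot,orb] B=[iron] C=[bolt,node,apple,peg]
Tick 5: prefer A, take mast from A; A=[spool,ingot,orb] B=[iron] C=[bolt,node,apple,peg,mast]

Answer: 5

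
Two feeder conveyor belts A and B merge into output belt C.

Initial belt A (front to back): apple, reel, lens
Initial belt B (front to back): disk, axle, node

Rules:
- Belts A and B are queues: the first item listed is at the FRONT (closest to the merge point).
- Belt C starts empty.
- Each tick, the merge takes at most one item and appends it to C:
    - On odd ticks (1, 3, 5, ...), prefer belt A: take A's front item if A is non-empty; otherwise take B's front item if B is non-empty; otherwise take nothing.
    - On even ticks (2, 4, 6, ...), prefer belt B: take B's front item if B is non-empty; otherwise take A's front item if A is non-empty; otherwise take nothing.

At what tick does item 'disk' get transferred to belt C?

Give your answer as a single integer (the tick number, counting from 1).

Answer: 2

Derivation:
Tick 1: prefer A, take apple from A; A=[reel,lens] B=[disk,axle,node] C=[apple]
Tick 2: prefer B, take disk from B; A=[reel,lens] B=[axle,node] C=[apple,disk]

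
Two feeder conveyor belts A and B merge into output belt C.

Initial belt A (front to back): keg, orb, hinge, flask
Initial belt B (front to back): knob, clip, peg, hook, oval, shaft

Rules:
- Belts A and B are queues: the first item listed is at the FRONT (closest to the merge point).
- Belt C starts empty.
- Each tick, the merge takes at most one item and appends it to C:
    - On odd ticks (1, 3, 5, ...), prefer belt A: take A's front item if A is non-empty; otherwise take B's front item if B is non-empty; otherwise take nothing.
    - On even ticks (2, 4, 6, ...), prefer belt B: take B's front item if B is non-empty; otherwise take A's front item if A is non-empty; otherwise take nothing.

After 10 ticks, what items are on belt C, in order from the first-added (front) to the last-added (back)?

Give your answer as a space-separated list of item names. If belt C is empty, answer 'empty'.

Answer: keg knob orb clip hinge peg flask hook oval shaft

Derivation:
Tick 1: prefer A, take keg from A; A=[orb,hinge,flask] B=[knob,clip,peg,hook,oval,shaft] C=[keg]
Tick 2: prefer B, take knob from B; A=[orb,hinge,flask] B=[clip,peg,hook,oval,shaft] C=[keg,knob]
Tick 3: prefer A, take orb from A; A=[hinge,flask] B=[clip,peg,hook,oval,shaft] C=[keg,knob,orb]
Tick 4: prefer B, take clip from B; A=[hinge,flask] B=[peg,hook,oval,shaft] C=[keg,knob,orb,clip]
Tick 5: prefer A, take hinge from A; A=[flask] B=[peg,hook,oval,shaft] C=[keg,knob,orb,clip,hinge]
Tick 6: prefer B, take peg from B; A=[flask] B=[hook,oval,shaft] C=[keg,knob,orb,clip,hinge,peg]
Tick 7: prefer A, take flask from A; A=[-] B=[hook,oval,shaft] C=[keg,knob,orb,clip,hinge,peg,flask]
Tick 8: prefer B, take hook from B; A=[-] B=[oval,shaft] C=[keg,knob,orb,clip,hinge,peg,flask,hook]
Tick 9: prefer A, take oval from B; A=[-] B=[shaft] C=[keg,knob,orb,clip,hinge,peg,flask,hook,oval]
Tick 10: prefer B, take shaft from B; A=[-] B=[-] C=[keg,knob,orb,clip,hinge,peg,flask,hook,oval,shaft]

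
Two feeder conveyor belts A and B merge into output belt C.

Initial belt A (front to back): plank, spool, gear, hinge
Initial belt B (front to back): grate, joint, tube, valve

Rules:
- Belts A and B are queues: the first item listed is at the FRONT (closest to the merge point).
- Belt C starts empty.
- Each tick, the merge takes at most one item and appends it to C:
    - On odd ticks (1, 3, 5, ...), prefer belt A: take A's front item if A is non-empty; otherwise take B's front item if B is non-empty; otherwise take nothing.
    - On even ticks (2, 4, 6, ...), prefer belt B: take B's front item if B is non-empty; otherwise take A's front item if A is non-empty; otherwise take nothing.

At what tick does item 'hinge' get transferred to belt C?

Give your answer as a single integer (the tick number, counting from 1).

Answer: 7

Derivation:
Tick 1: prefer A, take plank from A; A=[spool,gear,hinge] B=[grate,joint,tube,valve] C=[plank]
Tick 2: prefer B, take grate from B; A=[spool,gear,hinge] B=[joint,tube,valve] C=[plank,grate]
Tick 3: prefer A, take spool from A; A=[gear,hinge] B=[joint,tube,valve] C=[plank,grate,spool]
Tick 4: prefer B, take joint from B; A=[gear,hinge] B=[tube,valve] C=[plank,grate,spool,joint]
Tick 5: prefer A, take gear from A; A=[hinge] B=[tube,valve] C=[plank,grate,spool,joint,gear]
Tick 6: prefer B, take tube from B; A=[hinge] B=[valve] C=[plank,grate,spool,joint,gear,tube]
Tick 7: prefer A, take hinge from A; A=[-] B=[valve] C=[plank,grate,spool,joint,gear,tube,hinge]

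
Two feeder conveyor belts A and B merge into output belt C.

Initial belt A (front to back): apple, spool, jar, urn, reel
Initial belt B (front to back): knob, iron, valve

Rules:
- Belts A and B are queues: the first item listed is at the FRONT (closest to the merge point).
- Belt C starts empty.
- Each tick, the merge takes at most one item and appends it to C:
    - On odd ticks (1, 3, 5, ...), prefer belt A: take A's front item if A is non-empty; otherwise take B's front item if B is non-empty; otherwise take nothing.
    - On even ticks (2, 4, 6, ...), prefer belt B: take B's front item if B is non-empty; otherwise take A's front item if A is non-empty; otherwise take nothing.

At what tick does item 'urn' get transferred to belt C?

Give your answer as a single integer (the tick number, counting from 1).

Answer: 7

Derivation:
Tick 1: prefer A, take apple from A; A=[spool,jar,urn,reel] B=[knob,iron,valve] C=[apple]
Tick 2: prefer B, take knob from B; A=[spool,jar,urn,reel] B=[iron,valve] C=[apple,knob]
Tick 3: prefer A, take spool from A; A=[jar,urn,reel] B=[iron,valve] C=[apple,knob,spool]
Tick 4: prefer B, take iron from B; A=[jar,urn,reel] B=[valve] C=[apple,knob,spool,iron]
Tick 5: prefer A, take jar from A; A=[urn,reel] B=[valve] C=[apple,knob,spool,iron,jar]
Tick 6: prefer B, take valve from B; A=[urn,reel] B=[-] C=[apple,knob,spool,iron,jar,valve]
Tick 7: prefer A, take urn from A; A=[reel] B=[-] C=[apple,knob,spool,iron,jar,valve,urn]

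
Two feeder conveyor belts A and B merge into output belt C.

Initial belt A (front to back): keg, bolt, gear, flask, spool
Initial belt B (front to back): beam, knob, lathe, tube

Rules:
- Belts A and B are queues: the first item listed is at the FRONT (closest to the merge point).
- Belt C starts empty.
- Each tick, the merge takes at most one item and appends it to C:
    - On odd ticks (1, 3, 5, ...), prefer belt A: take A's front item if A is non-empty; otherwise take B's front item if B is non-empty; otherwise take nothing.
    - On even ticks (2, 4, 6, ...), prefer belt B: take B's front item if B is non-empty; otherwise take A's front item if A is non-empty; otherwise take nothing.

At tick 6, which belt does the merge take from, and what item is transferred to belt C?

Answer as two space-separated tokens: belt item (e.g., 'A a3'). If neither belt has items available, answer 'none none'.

Tick 1: prefer A, take keg from A; A=[bolt,gear,flask,spool] B=[beam,knob,lathe,tube] C=[keg]
Tick 2: prefer B, take beam from B; A=[bolt,gear,flask,spool] B=[knob,lathe,tube] C=[keg,beam]
Tick 3: prefer A, take bolt from A; A=[gear,flask,spool] B=[knob,lathe,tube] C=[keg,beam,bolt]
Tick 4: prefer B, take knob from B; A=[gear,flask,spool] B=[lathe,tube] C=[keg,beam,bolt,knob]
Tick 5: prefer A, take gear from A; A=[flask,spool] B=[lathe,tube] C=[keg,beam,bolt,knob,gear]
Tick 6: prefer B, take lathe from B; A=[flask,spool] B=[tube] C=[keg,beam,bolt,knob,gear,lathe]

Answer: B lathe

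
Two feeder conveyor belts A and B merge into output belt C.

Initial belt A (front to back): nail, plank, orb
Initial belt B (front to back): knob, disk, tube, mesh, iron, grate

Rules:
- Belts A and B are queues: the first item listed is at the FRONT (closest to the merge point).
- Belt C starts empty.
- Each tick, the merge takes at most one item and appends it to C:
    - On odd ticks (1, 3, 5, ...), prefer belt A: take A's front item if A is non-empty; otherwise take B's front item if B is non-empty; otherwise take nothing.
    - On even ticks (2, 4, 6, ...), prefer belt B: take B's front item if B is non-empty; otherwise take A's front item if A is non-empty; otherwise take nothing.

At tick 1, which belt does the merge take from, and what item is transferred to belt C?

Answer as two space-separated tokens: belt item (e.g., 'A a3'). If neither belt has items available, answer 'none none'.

Answer: A nail

Derivation:
Tick 1: prefer A, take nail from A; A=[plank,orb] B=[knob,disk,tube,mesh,iron,grate] C=[nail]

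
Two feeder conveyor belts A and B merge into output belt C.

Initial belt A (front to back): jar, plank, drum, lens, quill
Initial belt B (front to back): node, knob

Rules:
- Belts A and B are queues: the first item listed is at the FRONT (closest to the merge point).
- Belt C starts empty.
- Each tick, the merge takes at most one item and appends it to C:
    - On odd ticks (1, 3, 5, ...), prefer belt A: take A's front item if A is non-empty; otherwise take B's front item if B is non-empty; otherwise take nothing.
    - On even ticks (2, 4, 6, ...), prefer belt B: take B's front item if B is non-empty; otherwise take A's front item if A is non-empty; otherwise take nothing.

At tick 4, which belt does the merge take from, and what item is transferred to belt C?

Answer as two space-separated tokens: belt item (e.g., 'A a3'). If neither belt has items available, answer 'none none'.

Tick 1: prefer A, take jar from A; A=[plank,drum,lens,quill] B=[node,knob] C=[jar]
Tick 2: prefer B, take node from B; A=[plank,drum,lens,quill] B=[knob] C=[jar,node]
Tick 3: prefer A, take plank from A; A=[drum,lens,quill] B=[knob] C=[jar,node,plank]
Tick 4: prefer B, take knob from B; A=[drum,lens,quill] B=[-] C=[jar,node,plank,knob]

Answer: B knob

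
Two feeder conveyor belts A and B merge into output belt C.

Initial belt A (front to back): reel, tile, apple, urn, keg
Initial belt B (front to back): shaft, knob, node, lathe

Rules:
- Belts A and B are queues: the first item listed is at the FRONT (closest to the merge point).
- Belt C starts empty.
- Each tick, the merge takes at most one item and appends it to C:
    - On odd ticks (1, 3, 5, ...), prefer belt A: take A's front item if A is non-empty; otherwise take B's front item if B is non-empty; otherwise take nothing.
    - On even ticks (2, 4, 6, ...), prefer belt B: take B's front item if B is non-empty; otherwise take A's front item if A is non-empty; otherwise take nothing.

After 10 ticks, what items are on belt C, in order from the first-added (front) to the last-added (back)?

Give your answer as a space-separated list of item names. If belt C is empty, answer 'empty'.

Tick 1: prefer A, take reel from A; A=[tile,apple,urn,keg] B=[shaft,knob,node,lathe] C=[reel]
Tick 2: prefer B, take shaft from B; A=[tile,apple,urn,keg] B=[knob,node,lathe] C=[reel,shaft]
Tick 3: prefer A, take tile from A; A=[apple,urn,keg] B=[knob,node,lathe] C=[reel,shaft,tile]
Tick 4: prefer B, take knob from B; A=[apple,urn,keg] B=[node,lathe] C=[reel,shaft,tile,knob]
Tick 5: prefer A, take apple from A; A=[urn,keg] B=[node,lathe] C=[reel,shaft,tile,knob,apple]
Tick 6: prefer B, take node from B; A=[urn,keg] B=[lathe] C=[reel,shaft,tile,knob,apple,node]
Tick 7: prefer A, take urn from A; A=[keg] B=[lathe] C=[reel,shaft,tile,knob,apple,node,urn]
Tick 8: prefer B, take lathe from B; A=[keg] B=[-] C=[reel,shaft,tile,knob,apple,node,urn,lathe]
Tick 9: prefer A, take keg from A; A=[-] B=[-] C=[reel,shaft,tile,knob,apple,node,urn,lathe,keg]
Tick 10: prefer B, both empty, nothing taken; A=[-] B=[-] C=[reel,shaft,tile,knob,apple,node,urn,lathe,keg]

Answer: reel shaft tile knob apple node urn lathe keg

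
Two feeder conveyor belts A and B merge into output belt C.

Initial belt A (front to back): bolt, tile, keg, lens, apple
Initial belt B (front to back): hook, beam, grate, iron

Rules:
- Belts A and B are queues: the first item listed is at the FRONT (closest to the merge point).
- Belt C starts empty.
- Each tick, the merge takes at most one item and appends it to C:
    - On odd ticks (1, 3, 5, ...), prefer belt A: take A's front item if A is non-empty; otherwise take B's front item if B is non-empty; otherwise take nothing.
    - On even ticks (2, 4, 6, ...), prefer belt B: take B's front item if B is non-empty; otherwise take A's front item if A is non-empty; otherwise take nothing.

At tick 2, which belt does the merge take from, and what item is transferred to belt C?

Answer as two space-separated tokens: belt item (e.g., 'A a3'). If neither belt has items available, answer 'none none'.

Tick 1: prefer A, take bolt from A; A=[tile,keg,lens,apple] B=[hook,beam,grate,iron] C=[bolt]
Tick 2: prefer B, take hook from B; A=[tile,keg,lens,apple] B=[beam,grate,iron] C=[bolt,hook]

Answer: B hook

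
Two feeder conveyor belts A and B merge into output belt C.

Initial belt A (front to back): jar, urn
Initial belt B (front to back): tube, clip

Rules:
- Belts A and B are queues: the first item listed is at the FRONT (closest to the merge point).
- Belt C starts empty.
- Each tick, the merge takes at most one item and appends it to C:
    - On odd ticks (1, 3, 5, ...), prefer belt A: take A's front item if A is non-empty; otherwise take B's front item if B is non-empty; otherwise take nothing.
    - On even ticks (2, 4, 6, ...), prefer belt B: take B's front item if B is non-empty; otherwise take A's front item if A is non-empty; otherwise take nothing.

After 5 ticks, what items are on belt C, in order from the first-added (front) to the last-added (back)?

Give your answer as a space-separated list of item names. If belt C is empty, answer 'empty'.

Tick 1: prefer A, take jar from A; A=[urn] B=[tube,clip] C=[jar]
Tick 2: prefer B, take tube from B; A=[urn] B=[clip] C=[jar,tube]
Tick 3: prefer A, take urn from A; A=[-] B=[clip] C=[jar,tube,urn]
Tick 4: prefer B, take clip from B; A=[-] B=[-] C=[jar,tube,urn,clip]
Tick 5: prefer A, both empty, nothing taken; A=[-] B=[-] C=[jar,tube,urn,clip]

Answer: jar tube urn clip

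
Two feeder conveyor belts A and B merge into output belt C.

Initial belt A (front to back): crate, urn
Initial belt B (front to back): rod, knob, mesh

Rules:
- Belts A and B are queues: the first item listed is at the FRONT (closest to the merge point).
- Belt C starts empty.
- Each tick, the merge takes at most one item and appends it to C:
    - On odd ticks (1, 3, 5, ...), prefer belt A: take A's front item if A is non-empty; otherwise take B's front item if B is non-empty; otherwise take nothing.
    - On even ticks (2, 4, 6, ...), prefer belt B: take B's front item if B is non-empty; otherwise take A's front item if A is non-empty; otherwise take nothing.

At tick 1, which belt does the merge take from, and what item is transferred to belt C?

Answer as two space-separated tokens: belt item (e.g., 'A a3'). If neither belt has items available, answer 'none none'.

Answer: A crate

Derivation:
Tick 1: prefer A, take crate from A; A=[urn] B=[rod,knob,mesh] C=[crate]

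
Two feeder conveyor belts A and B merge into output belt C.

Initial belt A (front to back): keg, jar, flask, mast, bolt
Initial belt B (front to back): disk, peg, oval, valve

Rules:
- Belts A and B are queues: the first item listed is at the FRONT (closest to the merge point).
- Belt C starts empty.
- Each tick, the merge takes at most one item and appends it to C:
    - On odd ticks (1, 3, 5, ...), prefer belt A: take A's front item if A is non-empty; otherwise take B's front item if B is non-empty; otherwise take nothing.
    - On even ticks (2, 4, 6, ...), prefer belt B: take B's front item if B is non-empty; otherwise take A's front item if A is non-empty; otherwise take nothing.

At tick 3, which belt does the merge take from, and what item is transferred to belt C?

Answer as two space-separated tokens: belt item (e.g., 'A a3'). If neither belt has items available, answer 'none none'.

Tick 1: prefer A, take keg from A; A=[jar,flask,mast,bolt] B=[disk,peg,oval,valve] C=[keg]
Tick 2: prefer B, take disk from B; A=[jar,flask,mast,bolt] B=[peg,oval,valve] C=[keg,disk]
Tick 3: prefer A, take jar from A; A=[flask,mast,bolt] B=[peg,oval,valve] C=[keg,disk,jar]

Answer: A jar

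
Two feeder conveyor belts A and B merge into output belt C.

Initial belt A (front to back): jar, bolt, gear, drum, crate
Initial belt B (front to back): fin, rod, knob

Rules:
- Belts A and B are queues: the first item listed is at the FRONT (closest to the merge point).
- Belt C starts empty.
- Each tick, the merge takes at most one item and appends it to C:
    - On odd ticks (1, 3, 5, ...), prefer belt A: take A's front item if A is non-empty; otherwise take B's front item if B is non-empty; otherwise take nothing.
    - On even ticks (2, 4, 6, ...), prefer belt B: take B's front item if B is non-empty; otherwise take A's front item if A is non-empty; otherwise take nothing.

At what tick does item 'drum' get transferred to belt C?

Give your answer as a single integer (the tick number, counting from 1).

Tick 1: prefer A, take jar from A; A=[bolt,gear,drum,crate] B=[fin,rod,knob] C=[jar]
Tick 2: prefer B, take fin from B; A=[bolt,gear,drum,crate] B=[rod,knob] C=[jar,fin]
Tick 3: prefer A, take bolt from A; A=[gear,drum,crate] B=[rod,knob] C=[jar,fin,bolt]
Tick 4: prefer B, take rod from B; A=[gear,drum,crate] B=[knob] C=[jar,fin,bolt,rod]
Tick 5: prefer A, take gear from A; A=[drum,crate] B=[knob] C=[jar,fin,bolt,rod,gear]
Tick 6: prefer B, take knob from B; A=[drum,crate] B=[-] C=[jar,fin,bolt,rod,gear,knob]
Tick 7: prefer A, take drum from A; A=[crate] B=[-] C=[jar,fin,bolt,rod,gear,knob,drum]

Answer: 7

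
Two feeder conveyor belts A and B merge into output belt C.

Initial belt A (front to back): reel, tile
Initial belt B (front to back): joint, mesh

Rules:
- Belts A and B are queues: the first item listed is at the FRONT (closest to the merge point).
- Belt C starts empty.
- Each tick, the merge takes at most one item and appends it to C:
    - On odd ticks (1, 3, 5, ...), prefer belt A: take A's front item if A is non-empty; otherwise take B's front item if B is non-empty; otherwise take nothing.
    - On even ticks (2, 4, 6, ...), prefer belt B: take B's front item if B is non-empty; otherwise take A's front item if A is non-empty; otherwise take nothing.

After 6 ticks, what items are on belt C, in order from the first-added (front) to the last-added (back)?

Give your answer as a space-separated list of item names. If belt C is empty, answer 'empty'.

Answer: reel joint tile mesh

Derivation:
Tick 1: prefer A, take reel from A; A=[tile] B=[joint,mesh] C=[reel]
Tick 2: prefer B, take joint from B; A=[tile] B=[mesh] C=[reel,joint]
Tick 3: prefer A, take tile from A; A=[-] B=[mesh] C=[reel,joint,tile]
Tick 4: prefer B, take mesh from B; A=[-] B=[-] C=[reel,joint,tile,mesh]
Tick 5: prefer A, both empty, nothing taken; A=[-] B=[-] C=[reel,joint,tile,mesh]
Tick 6: prefer B, both empty, nothing taken; A=[-] B=[-] C=[reel,joint,tile,mesh]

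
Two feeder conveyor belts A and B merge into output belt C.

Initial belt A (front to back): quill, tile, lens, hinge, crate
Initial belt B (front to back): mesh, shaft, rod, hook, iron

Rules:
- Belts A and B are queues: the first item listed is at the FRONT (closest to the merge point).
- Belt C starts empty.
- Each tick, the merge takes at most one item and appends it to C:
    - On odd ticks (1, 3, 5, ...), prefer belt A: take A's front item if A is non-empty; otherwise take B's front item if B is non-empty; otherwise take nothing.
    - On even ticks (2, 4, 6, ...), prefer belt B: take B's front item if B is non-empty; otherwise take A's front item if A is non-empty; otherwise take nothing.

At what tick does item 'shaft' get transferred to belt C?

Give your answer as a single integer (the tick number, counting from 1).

Answer: 4

Derivation:
Tick 1: prefer A, take quill from A; A=[tile,lens,hinge,crate] B=[mesh,shaft,rod,hook,iron] C=[quill]
Tick 2: prefer B, take mesh from B; A=[tile,lens,hinge,crate] B=[shaft,rod,hook,iron] C=[quill,mesh]
Tick 3: prefer A, take tile from A; A=[lens,hinge,crate] B=[shaft,rod,hook,iron] C=[quill,mesh,tile]
Tick 4: prefer B, take shaft from B; A=[lens,hinge,crate] B=[rod,hook,iron] C=[quill,mesh,tile,shaft]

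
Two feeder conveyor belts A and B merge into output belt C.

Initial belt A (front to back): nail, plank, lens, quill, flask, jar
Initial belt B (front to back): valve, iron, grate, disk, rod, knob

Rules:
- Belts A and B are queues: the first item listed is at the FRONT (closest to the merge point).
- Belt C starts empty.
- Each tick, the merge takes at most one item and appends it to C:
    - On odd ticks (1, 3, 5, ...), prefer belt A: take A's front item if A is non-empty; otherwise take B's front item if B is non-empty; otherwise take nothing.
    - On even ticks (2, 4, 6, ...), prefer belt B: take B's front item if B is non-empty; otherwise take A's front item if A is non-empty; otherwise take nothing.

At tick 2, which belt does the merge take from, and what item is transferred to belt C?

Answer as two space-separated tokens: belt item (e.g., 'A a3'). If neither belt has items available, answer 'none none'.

Tick 1: prefer A, take nail from A; A=[plank,lens,quill,flask,jar] B=[valve,iron,grate,disk,rod,knob] C=[nail]
Tick 2: prefer B, take valve from B; A=[plank,lens,quill,flask,jar] B=[iron,grate,disk,rod,knob] C=[nail,valve]

Answer: B valve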